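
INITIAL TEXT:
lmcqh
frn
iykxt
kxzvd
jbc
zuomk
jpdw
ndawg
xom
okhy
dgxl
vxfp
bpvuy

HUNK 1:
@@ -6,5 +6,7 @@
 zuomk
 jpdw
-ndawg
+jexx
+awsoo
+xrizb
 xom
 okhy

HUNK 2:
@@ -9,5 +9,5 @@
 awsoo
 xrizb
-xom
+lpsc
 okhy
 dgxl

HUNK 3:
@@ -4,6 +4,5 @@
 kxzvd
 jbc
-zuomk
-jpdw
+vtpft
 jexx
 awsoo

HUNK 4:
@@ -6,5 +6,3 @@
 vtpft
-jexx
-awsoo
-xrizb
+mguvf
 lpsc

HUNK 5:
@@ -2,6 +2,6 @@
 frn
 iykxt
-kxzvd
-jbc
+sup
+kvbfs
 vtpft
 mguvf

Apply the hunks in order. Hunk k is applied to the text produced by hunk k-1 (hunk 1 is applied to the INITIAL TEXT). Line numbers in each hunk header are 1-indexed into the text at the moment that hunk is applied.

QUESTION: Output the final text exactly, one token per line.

Hunk 1: at line 6 remove [ndawg] add [jexx,awsoo,xrizb] -> 15 lines: lmcqh frn iykxt kxzvd jbc zuomk jpdw jexx awsoo xrizb xom okhy dgxl vxfp bpvuy
Hunk 2: at line 9 remove [xom] add [lpsc] -> 15 lines: lmcqh frn iykxt kxzvd jbc zuomk jpdw jexx awsoo xrizb lpsc okhy dgxl vxfp bpvuy
Hunk 3: at line 4 remove [zuomk,jpdw] add [vtpft] -> 14 lines: lmcqh frn iykxt kxzvd jbc vtpft jexx awsoo xrizb lpsc okhy dgxl vxfp bpvuy
Hunk 4: at line 6 remove [jexx,awsoo,xrizb] add [mguvf] -> 12 lines: lmcqh frn iykxt kxzvd jbc vtpft mguvf lpsc okhy dgxl vxfp bpvuy
Hunk 5: at line 2 remove [kxzvd,jbc] add [sup,kvbfs] -> 12 lines: lmcqh frn iykxt sup kvbfs vtpft mguvf lpsc okhy dgxl vxfp bpvuy

Answer: lmcqh
frn
iykxt
sup
kvbfs
vtpft
mguvf
lpsc
okhy
dgxl
vxfp
bpvuy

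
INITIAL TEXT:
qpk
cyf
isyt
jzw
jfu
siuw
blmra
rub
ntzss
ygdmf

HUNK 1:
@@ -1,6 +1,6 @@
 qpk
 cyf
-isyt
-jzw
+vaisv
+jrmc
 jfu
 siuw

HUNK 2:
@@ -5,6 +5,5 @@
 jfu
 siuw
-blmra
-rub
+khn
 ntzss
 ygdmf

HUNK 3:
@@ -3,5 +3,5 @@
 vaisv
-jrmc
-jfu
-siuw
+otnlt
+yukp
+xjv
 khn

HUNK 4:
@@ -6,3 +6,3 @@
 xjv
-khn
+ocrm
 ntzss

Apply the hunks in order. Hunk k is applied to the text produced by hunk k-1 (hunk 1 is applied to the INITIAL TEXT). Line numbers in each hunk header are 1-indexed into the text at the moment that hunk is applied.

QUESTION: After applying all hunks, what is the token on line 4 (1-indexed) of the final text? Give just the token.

Hunk 1: at line 1 remove [isyt,jzw] add [vaisv,jrmc] -> 10 lines: qpk cyf vaisv jrmc jfu siuw blmra rub ntzss ygdmf
Hunk 2: at line 5 remove [blmra,rub] add [khn] -> 9 lines: qpk cyf vaisv jrmc jfu siuw khn ntzss ygdmf
Hunk 3: at line 3 remove [jrmc,jfu,siuw] add [otnlt,yukp,xjv] -> 9 lines: qpk cyf vaisv otnlt yukp xjv khn ntzss ygdmf
Hunk 4: at line 6 remove [khn] add [ocrm] -> 9 lines: qpk cyf vaisv otnlt yukp xjv ocrm ntzss ygdmf
Final line 4: otnlt

Answer: otnlt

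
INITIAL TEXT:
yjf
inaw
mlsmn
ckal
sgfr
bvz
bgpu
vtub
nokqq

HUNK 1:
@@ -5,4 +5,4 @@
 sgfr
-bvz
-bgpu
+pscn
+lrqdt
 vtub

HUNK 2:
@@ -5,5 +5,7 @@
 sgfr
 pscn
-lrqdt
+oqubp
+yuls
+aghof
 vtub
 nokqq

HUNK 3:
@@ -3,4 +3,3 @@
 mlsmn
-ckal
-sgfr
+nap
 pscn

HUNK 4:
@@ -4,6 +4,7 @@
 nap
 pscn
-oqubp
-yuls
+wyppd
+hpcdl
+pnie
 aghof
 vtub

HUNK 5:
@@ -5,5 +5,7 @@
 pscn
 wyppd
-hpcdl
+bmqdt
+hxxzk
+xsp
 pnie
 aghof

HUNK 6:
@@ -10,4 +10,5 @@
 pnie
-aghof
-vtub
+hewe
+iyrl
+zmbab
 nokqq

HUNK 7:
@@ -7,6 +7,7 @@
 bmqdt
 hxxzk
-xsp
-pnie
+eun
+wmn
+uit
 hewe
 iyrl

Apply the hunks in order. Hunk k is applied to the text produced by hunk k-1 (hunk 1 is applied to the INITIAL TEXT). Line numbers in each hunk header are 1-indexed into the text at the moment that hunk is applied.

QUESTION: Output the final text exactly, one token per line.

Hunk 1: at line 5 remove [bvz,bgpu] add [pscn,lrqdt] -> 9 lines: yjf inaw mlsmn ckal sgfr pscn lrqdt vtub nokqq
Hunk 2: at line 5 remove [lrqdt] add [oqubp,yuls,aghof] -> 11 lines: yjf inaw mlsmn ckal sgfr pscn oqubp yuls aghof vtub nokqq
Hunk 3: at line 3 remove [ckal,sgfr] add [nap] -> 10 lines: yjf inaw mlsmn nap pscn oqubp yuls aghof vtub nokqq
Hunk 4: at line 4 remove [oqubp,yuls] add [wyppd,hpcdl,pnie] -> 11 lines: yjf inaw mlsmn nap pscn wyppd hpcdl pnie aghof vtub nokqq
Hunk 5: at line 5 remove [hpcdl] add [bmqdt,hxxzk,xsp] -> 13 lines: yjf inaw mlsmn nap pscn wyppd bmqdt hxxzk xsp pnie aghof vtub nokqq
Hunk 6: at line 10 remove [aghof,vtub] add [hewe,iyrl,zmbab] -> 14 lines: yjf inaw mlsmn nap pscn wyppd bmqdt hxxzk xsp pnie hewe iyrl zmbab nokqq
Hunk 7: at line 7 remove [xsp,pnie] add [eun,wmn,uit] -> 15 lines: yjf inaw mlsmn nap pscn wyppd bmqdt hxxzk eun wmn uit hewe iyrl zmbab nokqq

Answer: yjf
inaw
mlsmn
nap
pscn
wyppd
bmqdt
hxxzk
eun
wmn
uit
hewe
iyrl
zmbab
nokqq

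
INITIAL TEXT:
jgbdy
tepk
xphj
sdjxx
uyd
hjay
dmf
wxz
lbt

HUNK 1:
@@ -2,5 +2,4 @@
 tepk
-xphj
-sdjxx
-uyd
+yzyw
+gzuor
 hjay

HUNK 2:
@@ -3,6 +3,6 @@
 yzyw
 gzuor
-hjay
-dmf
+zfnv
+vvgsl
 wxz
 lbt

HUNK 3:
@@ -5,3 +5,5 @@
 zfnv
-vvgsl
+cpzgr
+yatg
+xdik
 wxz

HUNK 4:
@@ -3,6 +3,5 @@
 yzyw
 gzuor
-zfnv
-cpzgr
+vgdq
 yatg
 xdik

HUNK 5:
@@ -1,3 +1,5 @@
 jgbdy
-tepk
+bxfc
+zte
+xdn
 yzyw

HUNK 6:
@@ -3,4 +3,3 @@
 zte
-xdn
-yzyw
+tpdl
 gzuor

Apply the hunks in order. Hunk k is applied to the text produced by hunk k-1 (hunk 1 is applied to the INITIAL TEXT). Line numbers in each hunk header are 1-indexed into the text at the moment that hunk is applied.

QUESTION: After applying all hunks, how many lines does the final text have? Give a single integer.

Hunk 1: at line 2 remove [xphj,sdjxx,uyd] add [yzyw,gzuor] -> 8 lines: jgbdy tepk yzyw gzuor hjay dmf wxz lbt
Hunk 2: at line 3 remove [hjay,dmf] add [zfnv,vvgsl] -> 8 lines: jgbdy tepk yzyw gzuor zfnv vvgsl wxz lbt
Hunk 3: at line 5 remove [vvgsl] add [cpzgr,yatg,xdik] -> 10 lines: jgbdy tepk yzyw gzuor zfnv cpzgr yatg xdik wxz lbt
Hunk 4: at line 3 remove [zfnv,cpzgr] add [vgdq] -> 9 lines: jgbdy tepk yzyw gzuor vgdq yatg xdik wxz lbt
Hunk 5: at line 1 remove [tepk] add [bxfc,zte,xdn] -> 11 lines: jgbdy bxfc zte xdn yzyw gzuor vgdq yatg xdik wxz lbt
Hunk 6: at line 3 remove [xdn,yzyw] add [tpdl] -> 10 lines: jgbdy bxfc zte tpdl gzuor vgdq yatg xdik wxz lbt
Final line count: 10

Answer: 10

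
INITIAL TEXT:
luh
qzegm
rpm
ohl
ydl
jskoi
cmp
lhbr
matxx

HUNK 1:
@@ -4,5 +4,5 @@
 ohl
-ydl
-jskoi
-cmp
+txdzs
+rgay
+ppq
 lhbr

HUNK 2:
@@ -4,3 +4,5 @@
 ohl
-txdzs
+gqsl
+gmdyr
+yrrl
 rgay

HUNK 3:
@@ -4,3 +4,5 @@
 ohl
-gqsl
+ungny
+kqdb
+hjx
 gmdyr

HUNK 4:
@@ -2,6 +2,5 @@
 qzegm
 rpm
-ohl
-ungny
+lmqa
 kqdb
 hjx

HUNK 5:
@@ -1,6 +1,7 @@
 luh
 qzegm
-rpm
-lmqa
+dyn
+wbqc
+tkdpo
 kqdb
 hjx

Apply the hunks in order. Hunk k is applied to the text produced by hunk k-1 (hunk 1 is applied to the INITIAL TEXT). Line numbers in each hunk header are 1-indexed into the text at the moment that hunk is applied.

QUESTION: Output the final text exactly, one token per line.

Hunk 1: at line 4 remove [ydl,jskoi,cmp] add [txdzs,rgay,ppq] -> 9 lines: luh qzegm rpm ohl txdzs rgay ppq lhbr matxx
Hunk 2: at line 4 remove [txdzs] add [gqsl,gmdyr,yrrl] -> 11 lines: luh qzegm rpm ohl gqsl gmdyr yrrl rgay ppq lhbr matxx
Hunk 3: at line 4 remove [gqsl] add [ungny,kqdb,hjx] -> 13 lines: luh qzegm rpm ohl ungny kqdb hjx gmdyr yrrl rgay ppq lhbr matxx
Hunk 4: at line 2 remove [ohl,ungny] add [lmqa] -> 12 lines: luh qzegm rpm lmqa kqdb hjx gmdyr yrrl rgay ppq lhbr matxx
Hunk 5: at line 1 remove [rpm,lmqa] add [dyn,wbqc,tkdpo] -> 13 lines: luh qzegm dyn wbqc tkdpo kqdb hjx gmdyr yrrl rgay ppq lhbr matxx

Answer: luh
qzegm
dyn
wbqc
tkdpo
kqdb
hjx
gmdyr
yrrl
rgay
ppq
lhbr
matxx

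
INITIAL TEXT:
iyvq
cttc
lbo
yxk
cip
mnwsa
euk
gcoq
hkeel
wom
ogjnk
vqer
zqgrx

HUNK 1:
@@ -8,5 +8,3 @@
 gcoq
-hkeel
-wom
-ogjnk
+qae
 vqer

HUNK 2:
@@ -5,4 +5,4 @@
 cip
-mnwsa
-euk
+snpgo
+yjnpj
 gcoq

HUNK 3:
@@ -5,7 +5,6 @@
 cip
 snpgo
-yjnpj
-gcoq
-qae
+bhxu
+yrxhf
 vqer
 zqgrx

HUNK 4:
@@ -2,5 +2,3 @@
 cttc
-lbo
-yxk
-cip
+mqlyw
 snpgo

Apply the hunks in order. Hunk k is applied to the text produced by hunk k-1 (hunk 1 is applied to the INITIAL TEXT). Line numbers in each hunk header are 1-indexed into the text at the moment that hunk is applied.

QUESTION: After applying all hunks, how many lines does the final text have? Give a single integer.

Answer: 8

Derivation:
Hunk 1: at line 8 remove [hkeel,wom,ogjnk] add [qae] -> 11 lines: iyvq cttc lbo yxk cip mnwsa euk gcoq qae vqer zqgrx
Hunk 2: at line 5 remove [mnwsa,euk] add [snpgo,yjnpj] -> 11 lines: iyvq cttc lbo yxk cip snpgo yjnpj gcoq qae vqer zqgrx
Hunk 3: at line 5 remove [yjnpj,gcoq,qae] add [bhxu,yrxhf] -> 10 lines: iyvq cttc lbo yxk cip snpgo bhxu yrxhf vqer zqgrx
Hunk 4: at line 2 remove [lbo,yxk,cip] add [mqlyw] -> 8 lines: iyvq cttc mqlyw snpgo bhxu yrxhf vqer zqgrx
Final line count: 8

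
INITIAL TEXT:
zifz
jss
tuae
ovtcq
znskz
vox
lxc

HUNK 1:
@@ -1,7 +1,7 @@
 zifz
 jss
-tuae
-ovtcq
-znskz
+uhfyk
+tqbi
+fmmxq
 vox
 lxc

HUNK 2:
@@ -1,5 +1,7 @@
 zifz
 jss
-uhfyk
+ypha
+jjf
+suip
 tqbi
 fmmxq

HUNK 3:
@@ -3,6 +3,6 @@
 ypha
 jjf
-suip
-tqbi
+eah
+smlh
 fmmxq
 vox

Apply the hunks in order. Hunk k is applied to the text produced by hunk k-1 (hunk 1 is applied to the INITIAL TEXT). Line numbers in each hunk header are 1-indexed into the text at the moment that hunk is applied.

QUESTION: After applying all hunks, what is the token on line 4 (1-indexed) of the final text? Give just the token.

Answer: jjf

Derivation:
Hunk 1: at line 1 remove [tuae,ovtcq,znskz] add [uhfyk,tqbi,fmmxq] -> 7 lines: zifz jss uhfyk tqbi fmmxq vox lxc
Hunk 2: at line 1 remove [uhfyk] add [ypha,jjf,suip] -> 9 lines: zifz jss ypha jjf suip tqbi fmmxq vox lxc
Hunk 3: at line 3 remove [suip,tqbi] add [eah,smlh] -> 9 lines: zifz jss ypha jjf eah smlh fmmxq vox lxc
Final line 4: jjf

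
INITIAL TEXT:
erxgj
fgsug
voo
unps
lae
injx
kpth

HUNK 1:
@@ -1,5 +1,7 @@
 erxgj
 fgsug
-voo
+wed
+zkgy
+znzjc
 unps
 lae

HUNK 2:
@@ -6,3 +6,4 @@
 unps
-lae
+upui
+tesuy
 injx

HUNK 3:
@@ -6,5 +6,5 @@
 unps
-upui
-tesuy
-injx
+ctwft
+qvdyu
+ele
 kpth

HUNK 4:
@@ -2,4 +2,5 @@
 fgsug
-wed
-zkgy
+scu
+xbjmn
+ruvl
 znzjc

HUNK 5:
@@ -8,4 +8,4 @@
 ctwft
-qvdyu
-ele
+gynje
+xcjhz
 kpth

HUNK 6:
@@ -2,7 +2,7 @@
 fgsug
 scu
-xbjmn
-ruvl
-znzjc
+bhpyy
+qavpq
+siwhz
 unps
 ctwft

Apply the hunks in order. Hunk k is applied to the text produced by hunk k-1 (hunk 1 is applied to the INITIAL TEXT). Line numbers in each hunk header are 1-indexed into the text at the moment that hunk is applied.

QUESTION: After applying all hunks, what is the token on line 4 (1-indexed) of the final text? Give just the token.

Hunk 1: at line 1 remove [voo] add [wed,zkgy,znzjc] -> 9 lines: erxgj fgsug wed zkgy znzjc unps lae injx kpth
Hunk 2: at line 6 remove [lae] add [upui,tesuy] -> 10 lines: erxgj fgsug wed zkgy znzjc unps upui tesuy injx kpth
Hunk 3: at line 6 remove [upui,tesuy,injx] add [ctwft,qvdyu,ele] -> 10 lines: erxgj fgsug wed zkgy znzjc unps ctwft qvdyu ele kpth
Hunk 4: at line 2 remove [wed,zkgy] add [scu,xbjmn,ruvl] -> 11 lines: erxgj fgsug scu xbjmn ruvl znzjc unps ctwft qvdyu ele kpth
Hunk 5: at line 8 remove [qvdyu,ele] add [gynje,xcjhz] -> 11 lines: erxgj fgsug scu xbjmn ruvl znzjc unps ctwft gynje xcjhz kpth
Hunk 6: at line 2 remove [xbjmn,ruvl,znzjc] add [bhpyy,qavpq,siwhz] -> 11 lines: erxgj fgsug scu bhpyy qavpq siwhz unps ctwft gynje xcjhz kpth
Final line 4: bhpyy

Answer: bhpyy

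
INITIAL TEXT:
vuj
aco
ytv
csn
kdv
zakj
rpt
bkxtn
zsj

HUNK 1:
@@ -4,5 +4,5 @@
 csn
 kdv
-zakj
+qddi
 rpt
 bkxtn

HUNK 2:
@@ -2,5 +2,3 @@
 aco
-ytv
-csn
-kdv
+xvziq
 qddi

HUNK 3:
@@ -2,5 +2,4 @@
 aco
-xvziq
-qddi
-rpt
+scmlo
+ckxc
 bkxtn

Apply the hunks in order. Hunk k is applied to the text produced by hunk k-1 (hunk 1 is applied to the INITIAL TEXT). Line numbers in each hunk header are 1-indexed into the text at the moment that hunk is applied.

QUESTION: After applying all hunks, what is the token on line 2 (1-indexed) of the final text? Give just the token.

Hunk 1: at line 4 remove [zakj] add [qddi] -> 9 lines: vuj aco ytv csn kdv qddi rpt bkxtn zsj
Hunk 2: at line 2 remove [ytv,csn,kdv] add [xvziq] -> 7 lines: vuj aco xvziq qddi rpt bkxtn zsj
Hunk 3: at line 2 remove [xvziq,qddi,rpt] add [scmlo,ckxc] -> 6 lines: vuj aco scmlo ckxc bkxtn zsj
Final line 2: aco

Answer: aco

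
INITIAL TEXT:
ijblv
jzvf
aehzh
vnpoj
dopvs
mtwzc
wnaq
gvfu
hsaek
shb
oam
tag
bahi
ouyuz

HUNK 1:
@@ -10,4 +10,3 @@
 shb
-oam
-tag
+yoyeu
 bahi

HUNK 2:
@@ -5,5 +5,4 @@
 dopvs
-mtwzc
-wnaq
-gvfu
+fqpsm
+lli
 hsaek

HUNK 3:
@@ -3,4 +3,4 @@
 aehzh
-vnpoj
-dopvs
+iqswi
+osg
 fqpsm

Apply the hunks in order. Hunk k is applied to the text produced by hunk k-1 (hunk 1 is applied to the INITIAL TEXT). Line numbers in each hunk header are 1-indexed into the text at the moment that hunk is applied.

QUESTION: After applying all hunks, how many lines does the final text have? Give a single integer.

Answer: 12

Derivation:
Hunk 1: at line 10 remove [oam,tag] add [yoyeu] -> 13 lines: ijblv jzvf aehzh vnpoj dopvs mtwzc wnaq gvfu hsaek shb yoyeu bahi ouyuz
Hunk 2: at line 5 remove [mtwzc,wnaq,gvfu] add [fqpsm,lli] -> 12 lines: ijblv jzvf aehzh vnpoj dopvs fqpsm lli hsaek shb yoyeu bahi ouyuz
Hunk 3: at line 3 remove [vnpoj,dopvs] add [iqswi,osg] -> 12 lines: ijblv jzvf aehzh iqswi osg fqpsm lli hsaek shb yoyeu bahi ouyuz
Final line count: 12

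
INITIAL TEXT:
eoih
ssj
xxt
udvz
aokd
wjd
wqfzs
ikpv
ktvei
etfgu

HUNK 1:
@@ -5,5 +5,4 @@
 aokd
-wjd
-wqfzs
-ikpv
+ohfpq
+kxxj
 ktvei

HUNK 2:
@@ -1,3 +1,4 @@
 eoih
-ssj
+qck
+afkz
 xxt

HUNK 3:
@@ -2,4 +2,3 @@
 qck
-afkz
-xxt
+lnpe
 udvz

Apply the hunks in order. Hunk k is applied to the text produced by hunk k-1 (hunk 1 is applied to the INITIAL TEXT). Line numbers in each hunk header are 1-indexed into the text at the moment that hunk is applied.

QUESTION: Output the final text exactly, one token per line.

Hunk 1: at line 5 remove [wjd,wqfzs,ikpv] add [ohfpq,kxxj] -> 9 lines: eoih ssj xxt udvz aokd ohfpq kxxj ktvei etfgu
Hunk 2: at line 1 remove [ssj] add [qck,afkz] -> 10 lines: eoih qck afkz xxt udvz aokd ohfpq kxxj ktvei etfgu
Hunk 3: at line 2 remove [afkz,xxt] add [lnpe] -> 9 lines: eoih qck lnpe udvz aokd ohfpq kxxj ktvei etfgu

Answer: eoih
qck
lnpe
udvz
aokd
ohfpq
kxxj
ktvei
etfgu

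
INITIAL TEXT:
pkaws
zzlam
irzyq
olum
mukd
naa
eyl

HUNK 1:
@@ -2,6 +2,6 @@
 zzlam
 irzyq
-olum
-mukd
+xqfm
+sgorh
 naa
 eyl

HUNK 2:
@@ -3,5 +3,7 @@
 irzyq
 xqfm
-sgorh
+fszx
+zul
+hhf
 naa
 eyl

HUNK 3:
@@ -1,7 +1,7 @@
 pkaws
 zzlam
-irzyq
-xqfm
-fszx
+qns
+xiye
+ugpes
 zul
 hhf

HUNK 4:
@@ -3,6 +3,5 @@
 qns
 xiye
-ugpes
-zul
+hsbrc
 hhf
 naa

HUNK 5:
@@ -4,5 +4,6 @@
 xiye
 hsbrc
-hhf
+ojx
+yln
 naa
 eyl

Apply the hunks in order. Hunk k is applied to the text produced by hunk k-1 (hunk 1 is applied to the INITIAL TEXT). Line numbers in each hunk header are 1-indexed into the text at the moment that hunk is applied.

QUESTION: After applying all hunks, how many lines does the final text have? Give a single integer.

Hunk 1: at line 2 remove [olum,mukd] add [xqfm,sgorh] -> 7 lines: pkaws zzlam irzyq xqfm sgorh naa eyl
Hunk 2: at line 3 remove [sgorh] add [fszx,zul,hhf] -> 9 lines: pkaws zzlam irzyq xqfm fszx zul hhf naa eyl
Hunk 3: at line 1 remove [irzyq,xqfm,fszx] add [qns,xiye,ugpes] -> 9 lines: pkaws zzlam qns xiye ugpes zul hhf naa eyl
Hunk 4: at line 3 remove [ugpes,zul] add [hsbrc] -> 8 lines: pkaws zzlam qns xiye hsbrc hhf naa eyl
Hunk 5: at line 4 remove [hhf] add [ojx,yln] -> 9 lines: pkaws zzlam qns xiye hsbrc ojx yln naa eyl
Final line count: 9

Answer: 9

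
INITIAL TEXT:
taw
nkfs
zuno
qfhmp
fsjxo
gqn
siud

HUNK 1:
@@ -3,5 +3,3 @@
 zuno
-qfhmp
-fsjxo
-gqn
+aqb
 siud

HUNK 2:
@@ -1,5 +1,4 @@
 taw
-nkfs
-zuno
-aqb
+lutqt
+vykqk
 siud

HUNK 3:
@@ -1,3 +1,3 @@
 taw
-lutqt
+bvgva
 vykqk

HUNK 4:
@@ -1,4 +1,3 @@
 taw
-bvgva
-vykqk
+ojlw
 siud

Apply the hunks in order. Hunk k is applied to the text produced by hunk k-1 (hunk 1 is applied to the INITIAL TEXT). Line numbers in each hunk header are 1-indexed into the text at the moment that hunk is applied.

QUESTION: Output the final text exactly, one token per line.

Hunk 1: at line 3 remove [qfhmp,fsjxo,gqn] add [aqb] -> 5 lines: taw nkfs zuno aqb siud
Hunk 2: at line 1 remove [nkfs,zuno,aqb] add [lutqt,vykqk] -> 4 lines: taw lutqt vykqk siud
Hunk 3: at line 1 remove [lutqt] add [bvgva] -> 4 lines: taw bvgva vykqk siud
Hunk 4: at line 1 remove [bvgva,vykqk] add [ojlw] -> 3 lines: taw ojlw siud

Answer: taw
ojlw
siud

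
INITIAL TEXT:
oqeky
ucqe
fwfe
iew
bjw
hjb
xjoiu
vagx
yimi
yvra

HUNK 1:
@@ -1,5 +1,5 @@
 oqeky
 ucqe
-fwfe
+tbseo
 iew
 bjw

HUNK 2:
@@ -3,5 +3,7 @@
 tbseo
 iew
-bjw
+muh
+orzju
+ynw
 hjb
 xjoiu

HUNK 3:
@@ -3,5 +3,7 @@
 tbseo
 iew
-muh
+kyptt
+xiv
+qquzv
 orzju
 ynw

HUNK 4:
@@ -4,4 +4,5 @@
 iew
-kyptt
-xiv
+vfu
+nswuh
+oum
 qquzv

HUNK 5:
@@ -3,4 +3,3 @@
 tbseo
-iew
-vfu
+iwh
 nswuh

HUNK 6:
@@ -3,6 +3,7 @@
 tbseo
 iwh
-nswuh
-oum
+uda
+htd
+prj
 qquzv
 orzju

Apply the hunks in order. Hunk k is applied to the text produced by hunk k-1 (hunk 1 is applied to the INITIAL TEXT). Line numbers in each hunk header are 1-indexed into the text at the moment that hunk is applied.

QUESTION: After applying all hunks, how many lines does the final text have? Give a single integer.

Answer: 15

Derivation:
Hunk 1: at line 1 remove [fwfe] add [tbseo] -> 10 lines: oqeky ucqe tbseo iew bjw hjb xjoiu vagx yimi yvra
Hunk 2: at line 3 remove [bjw] add [muh,orzju,ynw] -> 12 lines: oqeky ucqe tbseo iew muh orzju ynw hjb xjoiu vagx yimi yvra
Hunk 3: at line 3 remove [muh] add [kyptt,xiv,qquzv] -> 14 lines: oqeky ucqe tbseo iew kyptt xiv qquzv orzju ynw hjb xjoiu vagx yimi yvra
Hunk 4: at line 4 remove [kyptt,xiv] add [vfu,nswuh,oum] -> 15 lines: oqeky ucqe tbseo iew vfu nswuh oum qquzv orzju ynw hjb xjoiu vagx yimi yvra
Hunk 5: at line 3 remove [iew,vfu] add [iwh] -> 14 lines: oqeky ucqe tbseo iwh nswuh oum qquzv orzju ynw hjb xjoiu vagx yimi yvra
Hunk 6: at line 3 remove [nswuh,oum] add [uda,htd,prj] -> 15 lines: oqeky ucqe tbseo iwh uda htd prj qquzv orzju ynw hjb xjoiu vagx yimi yvra
Final line count: 15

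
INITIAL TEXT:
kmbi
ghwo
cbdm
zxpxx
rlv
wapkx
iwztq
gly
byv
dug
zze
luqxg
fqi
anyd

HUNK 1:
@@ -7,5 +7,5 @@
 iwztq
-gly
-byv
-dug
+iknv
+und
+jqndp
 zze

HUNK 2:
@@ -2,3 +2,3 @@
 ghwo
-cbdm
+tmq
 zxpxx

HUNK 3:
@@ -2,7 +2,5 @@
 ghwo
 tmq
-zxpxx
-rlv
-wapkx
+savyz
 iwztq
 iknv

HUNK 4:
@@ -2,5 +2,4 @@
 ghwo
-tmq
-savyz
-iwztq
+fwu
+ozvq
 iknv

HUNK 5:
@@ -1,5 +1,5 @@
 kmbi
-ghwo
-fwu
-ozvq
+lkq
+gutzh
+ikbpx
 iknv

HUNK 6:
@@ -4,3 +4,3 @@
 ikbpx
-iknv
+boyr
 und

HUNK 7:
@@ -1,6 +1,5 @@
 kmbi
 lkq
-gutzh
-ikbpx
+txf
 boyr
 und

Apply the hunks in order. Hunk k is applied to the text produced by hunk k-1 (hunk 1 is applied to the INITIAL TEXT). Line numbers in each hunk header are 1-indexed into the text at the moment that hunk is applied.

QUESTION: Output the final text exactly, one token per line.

Hunk 1: at line 7 remove [gly,byv,dug] add [iknv,und,jqndp] -> 14 lines: kmbi ghwo cbdm zxpxx rlv wapkx iwztq iknv und jqndp zze luqxg fqi anyd
Hunk 2: at line 2 remove [cbdm] add [tmq] -> 14 lines: kmbi ghwo tmq zxpxx rlv wapkx iwztq iknv und jqndp zze luqxg fqi anyd
Hunk 3: at line 2 remove [zxpxx,rlv,wapkx] add [savyz] -> 12 lines: kmbi ghwo tmq savyz iwztq iknv und jqndp zze luqxg fqi anyd
Hunk 4: at line 2 remove [tmq,savyz,iwztq] add [fwu,ozvq] -> 11 lines: kmbi ghwo fwu ozvq iknv und jqndp zze luqxg fqi anyd
Hunk 5: at line 1 remove [ghwo,fwu,ozvq] add [lkq,gutzh,ikbpx] -> 11 lines: kmbi lkq gutzh ikbpx iknv und jqndp zze luqxg fqi anyd
Hunk 6: at line 4 remove [iknv] add [boyr] -> 11 lines: kmbi lkq gutzh ikbpx boyr und jqndp zze luqxg fqi anyd
Hunk 7: at line 1 remove [gutzh,ikbpx] add [txf] -> 10 lines: kmbi lkq txf boyr und jqndp zze luqxg fqi anyd

Answer: kmbi
lkq
txf
boyr
und
jqndp
zze
luqxg
fqi
anyd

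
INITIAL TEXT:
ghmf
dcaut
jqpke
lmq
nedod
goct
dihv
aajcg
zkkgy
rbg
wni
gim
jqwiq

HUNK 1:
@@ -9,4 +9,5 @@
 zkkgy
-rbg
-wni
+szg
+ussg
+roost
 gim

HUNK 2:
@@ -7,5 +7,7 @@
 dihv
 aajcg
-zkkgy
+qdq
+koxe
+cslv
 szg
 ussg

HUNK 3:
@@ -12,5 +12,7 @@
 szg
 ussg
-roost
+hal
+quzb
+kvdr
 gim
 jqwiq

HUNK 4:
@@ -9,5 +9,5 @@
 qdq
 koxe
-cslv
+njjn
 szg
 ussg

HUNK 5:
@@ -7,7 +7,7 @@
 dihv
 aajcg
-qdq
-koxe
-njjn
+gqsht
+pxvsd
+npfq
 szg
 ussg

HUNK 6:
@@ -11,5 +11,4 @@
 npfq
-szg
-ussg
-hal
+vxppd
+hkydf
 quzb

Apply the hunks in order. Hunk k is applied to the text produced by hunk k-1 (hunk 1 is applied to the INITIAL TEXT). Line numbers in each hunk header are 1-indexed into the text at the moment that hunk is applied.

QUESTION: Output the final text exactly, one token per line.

Answer: ghmf
dcaut
jqpke
lmq
nedod
goct
dihv
aajcg
gqsht
pxvsd
npfq
vxppd
hkydf
quzb
kvdr
gim
jqwiq

Derivation:
Hunk 1: at line 9 remove [rbg,wni] add [szg,ussg,roost] -> 14 lines: ghmf dcaut jqpke lmq nedod goct dihv aajcg zkkgy szg ussg roost gim jqwiq
Hunk 2: at line 7 remove [zkkgy] add [qdq,koxe,cslv] -> 16 lines: ghmf dcaut jqpke lmq nedod goct dihv aajcg qdq koxe cslv szg ussg roost gim jqwiq
Hunk 3: at line 12 remove [roost] add [hal,quzb,kvdr] -> 18 lines: ghmf dcaut jqpke lmq nedod goct dihv aajcg qdq koxe cslv szg ussg hal quzb kvdr gim jqwiq
Hunk 4: at line 9 remove [cslv] add [njjn] -> 18 lines: ghmf dcaut jqpke lmq nedod goct dihv aajcg qdq koxe njjn szg ussg hal quzb kvdr gim jqwiq
Hunk 5: at line 7 remove [qdq,koxe,njjn] add [gqsht,pxvsd,npfq] -> 18 lines: ghmf dcaut jqpke lmq nedod goct dihv aajcg gqsht pxvsd npfq szg ussg hal quzb kvdr gim jqwiq
Hunk 6: at line 11 remove [szg,ussg,hal] add [vxppd,hkydf] -> 17 lines: ghmf dcaut jqpke lmq nedod goct dihv aajcg gqsht pxvsd npfq vxppd hkydf quzb kvdr gim jqwiq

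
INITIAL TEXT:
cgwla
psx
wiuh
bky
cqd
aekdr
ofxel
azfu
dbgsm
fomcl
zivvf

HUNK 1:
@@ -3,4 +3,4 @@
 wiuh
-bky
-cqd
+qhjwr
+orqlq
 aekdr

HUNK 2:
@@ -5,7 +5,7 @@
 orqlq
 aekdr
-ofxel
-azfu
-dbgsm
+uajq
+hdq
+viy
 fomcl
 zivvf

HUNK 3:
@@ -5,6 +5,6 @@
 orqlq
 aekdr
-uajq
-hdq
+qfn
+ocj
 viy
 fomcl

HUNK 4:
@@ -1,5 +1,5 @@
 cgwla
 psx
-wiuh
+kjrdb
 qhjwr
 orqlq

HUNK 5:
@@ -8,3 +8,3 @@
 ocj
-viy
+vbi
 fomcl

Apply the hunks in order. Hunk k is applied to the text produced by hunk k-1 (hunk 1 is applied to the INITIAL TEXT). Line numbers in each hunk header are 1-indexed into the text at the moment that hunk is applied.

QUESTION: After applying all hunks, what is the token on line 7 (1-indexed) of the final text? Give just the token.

Hunk 1: at line 3 remove [bky,cqd] add [qhjwr,orqlq] -> 11 lines: cgwla psx wiuh qhjwr orqlq aekdr ofxel azfu dbgsm fomcl zivvf
Hunk 2: at line 5 remove [ofxel,azfu,dbgsm] add [uajq,hdq,viy] -> 11 lines: cgwla psx wiuh qhjwr orqlq aekdr uajq hdq viy fomcl zivvf
Hunk 3: at line 5 remove [uajq,hdq] add [qfn,ocj] -> 11 lines: cgwla psx wiuh qhjwr orqlq aekdr qfn ocj viy fomcl zivvf
Hunk 4: at line 1 remove [wiuh] add [kjrdb] -> 11 lines: cgwla psx kjrdb qhjwr orqlq aekdr qfn ocj viy fomcl zivvf
Hunk 5: at line 8 remove [viy] add [vbi] -> 11 lines: cgwla psx kjrdb qhjwr orqlq aekdr qfn ocj vbi fomcl zivvf
Final line 7: qfn

Answer: qfn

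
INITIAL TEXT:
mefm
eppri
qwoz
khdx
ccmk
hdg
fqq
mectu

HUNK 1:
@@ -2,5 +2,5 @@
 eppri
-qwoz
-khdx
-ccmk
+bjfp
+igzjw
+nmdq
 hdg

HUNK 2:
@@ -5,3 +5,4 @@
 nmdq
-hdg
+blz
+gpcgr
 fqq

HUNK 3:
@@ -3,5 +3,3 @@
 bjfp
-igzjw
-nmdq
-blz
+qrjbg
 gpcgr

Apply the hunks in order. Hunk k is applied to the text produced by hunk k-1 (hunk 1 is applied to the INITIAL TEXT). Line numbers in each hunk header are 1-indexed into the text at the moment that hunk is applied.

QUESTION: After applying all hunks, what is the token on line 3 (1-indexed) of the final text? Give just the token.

Hunk 1: at line 2 remove [qwoz,khdx,ccmk] add [bjfp,igzjw,nmdq] -> 8 lines: mefm eppri bjfp igzjw nmdq hdg fqq mectu
Hunk 2: at line 5 remove [hdg] add [blz,gpcgr] -> 9 lines: mefm eppri bjfp igzjw nmdq blz gpcgr fqq mectu
Hunk 3: at line 3 remove [igzjw,nmdq,blz] add [qrjbg] -> 7 lines: mefm eppri bjfp qrjbg gpcgr fqq mectu
Final line 3: bjfp

Answer: bjfp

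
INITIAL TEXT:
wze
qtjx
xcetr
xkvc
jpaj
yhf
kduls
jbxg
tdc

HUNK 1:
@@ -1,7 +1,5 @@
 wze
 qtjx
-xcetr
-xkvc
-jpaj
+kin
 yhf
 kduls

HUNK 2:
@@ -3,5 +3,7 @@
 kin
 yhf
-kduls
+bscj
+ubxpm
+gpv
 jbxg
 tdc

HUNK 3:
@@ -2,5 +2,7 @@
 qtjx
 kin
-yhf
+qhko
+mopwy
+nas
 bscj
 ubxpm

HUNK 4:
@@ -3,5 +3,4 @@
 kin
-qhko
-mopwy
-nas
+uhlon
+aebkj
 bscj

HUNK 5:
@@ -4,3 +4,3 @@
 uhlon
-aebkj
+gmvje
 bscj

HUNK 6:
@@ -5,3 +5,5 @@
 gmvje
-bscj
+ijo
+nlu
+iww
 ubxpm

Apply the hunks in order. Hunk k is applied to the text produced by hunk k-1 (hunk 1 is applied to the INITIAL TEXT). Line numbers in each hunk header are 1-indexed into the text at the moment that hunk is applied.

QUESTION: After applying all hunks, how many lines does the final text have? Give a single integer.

Hunk 1: at line 1 remove [xcetr,xkvc,jpaj] add [kin] -> 7 lines: wze qtjx kin yhf kduls jbxg tdc
Hunk 2: at line 3 remove [kduls] add [bscj,ubxpm,gpv] -> 9 lines: wze qtjx kin yhf bscj ubxpm gpv jbxg tdc
Hunk 3: at line 2 remove [yhf] add [qhko,mopwy,nas] -> 11 lines: wze qtjx kin qhko mopwy nas bscj ubxpm gpv jbxg tdc
Hunk 4: at line 3 remove [qhko,mopwy,nas] add [uhlon,aebkj] -> 10 lines: wze qtjx kin uhlon aebkj bscj ubxpm gpv jbxg tdc
Hunk 5: at line 4 remove [aebkj] add [gmvje] -> 10 lines: wze qtjx kin uhlon gmvje bscj ubxpm gpv jbxg tdc
Hunk 6: at line 5 remove [bscj] add [ijo,nlu,iww] -> 12 lines: wze qtjx kin uhlon gmvje ijo nlu iww ubxpm gpv jbxg tdc
Final line count: 12

Answer: 12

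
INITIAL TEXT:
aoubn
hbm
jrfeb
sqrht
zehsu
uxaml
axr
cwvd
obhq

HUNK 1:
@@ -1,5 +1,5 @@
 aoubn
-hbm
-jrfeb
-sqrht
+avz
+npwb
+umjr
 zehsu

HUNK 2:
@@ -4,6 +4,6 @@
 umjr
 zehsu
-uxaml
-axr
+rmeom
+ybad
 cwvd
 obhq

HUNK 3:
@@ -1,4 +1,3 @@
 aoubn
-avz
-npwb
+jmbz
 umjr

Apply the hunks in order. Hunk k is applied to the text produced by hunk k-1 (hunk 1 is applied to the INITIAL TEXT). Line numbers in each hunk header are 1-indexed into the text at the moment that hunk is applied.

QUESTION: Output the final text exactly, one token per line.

Hunk 1: at line 1 remove [hbm,jrfeb,sqrht] add [avz,npwb,umjr] -> 9 lines: aoubn avz npwb umjr zehsu uxaml axr cwvd obhq
Hunk 2: at line 4 remove [uxaml,axr] add [rmeom,ybad] -> 9 lines: aoubn avz npwb umjr zehsu rmeom ybad cwvd obhq
Hunk 3: at line 1 remove [avz,npwb] add [jmbz] -> 8 lines: aoubn jmbz umjr zehsu rmeom ybad cwvd obhq

Answer: aoubn
jmbz
umjr
zehsu
rmeom
ybad
cwvd
obhq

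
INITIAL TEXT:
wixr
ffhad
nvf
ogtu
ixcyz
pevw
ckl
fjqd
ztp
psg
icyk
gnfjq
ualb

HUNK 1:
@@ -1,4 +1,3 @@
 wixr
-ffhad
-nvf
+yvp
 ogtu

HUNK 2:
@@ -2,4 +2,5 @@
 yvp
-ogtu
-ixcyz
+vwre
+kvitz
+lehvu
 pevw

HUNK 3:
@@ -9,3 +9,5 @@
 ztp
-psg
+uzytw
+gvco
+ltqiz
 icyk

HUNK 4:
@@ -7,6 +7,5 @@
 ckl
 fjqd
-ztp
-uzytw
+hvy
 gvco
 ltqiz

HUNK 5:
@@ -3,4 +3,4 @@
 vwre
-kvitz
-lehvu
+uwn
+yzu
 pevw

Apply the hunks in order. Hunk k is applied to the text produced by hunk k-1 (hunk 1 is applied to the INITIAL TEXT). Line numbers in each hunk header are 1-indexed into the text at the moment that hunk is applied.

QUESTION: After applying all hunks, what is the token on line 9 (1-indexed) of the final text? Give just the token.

Answer: hvy

Derivation:
Hunk 1: at line 1 remove [ffhad,nvf] add [yvp] -> 12 lines: wixr yvp ogtu ixcyz pevw ckl fjqd ztp psg icyk gnfjq ualb
Hunk 2: at line 2 remove [ogtu,ixcyz] add [vwre,kvitz,lehvu] -> 13 lines: wixr yvp vwre kvitz lehvu pevw ckl fjqd ztp psg icyk gnfjq ualb
Hunk 3: at line 9 remove [psg] add [uzytw,gvco,ltqiz] -> 15 lines: wixr yvp vwre kvitz lehvu pevw ckl fjqd ztp uzytw gvco ltqiz icyk gnfjq ualb
Hunk 4: at line 7 remove [ztp,uzytw] add [hvy] -> 14 lines: wixr yvp vwre kvitz lehvu pevw ckl fjqd hvy gvco ltqiz icyk gnfjq ualb
Hunk 5: at line 3 remove [kvitz,lehvu] add [uwn,yzu] -> 14 lines: wixr yvp vwre uwn yzu pevw ckl fjqd hvy gvco ltqiz icyk gnfjq ualb
Final line 9: hvy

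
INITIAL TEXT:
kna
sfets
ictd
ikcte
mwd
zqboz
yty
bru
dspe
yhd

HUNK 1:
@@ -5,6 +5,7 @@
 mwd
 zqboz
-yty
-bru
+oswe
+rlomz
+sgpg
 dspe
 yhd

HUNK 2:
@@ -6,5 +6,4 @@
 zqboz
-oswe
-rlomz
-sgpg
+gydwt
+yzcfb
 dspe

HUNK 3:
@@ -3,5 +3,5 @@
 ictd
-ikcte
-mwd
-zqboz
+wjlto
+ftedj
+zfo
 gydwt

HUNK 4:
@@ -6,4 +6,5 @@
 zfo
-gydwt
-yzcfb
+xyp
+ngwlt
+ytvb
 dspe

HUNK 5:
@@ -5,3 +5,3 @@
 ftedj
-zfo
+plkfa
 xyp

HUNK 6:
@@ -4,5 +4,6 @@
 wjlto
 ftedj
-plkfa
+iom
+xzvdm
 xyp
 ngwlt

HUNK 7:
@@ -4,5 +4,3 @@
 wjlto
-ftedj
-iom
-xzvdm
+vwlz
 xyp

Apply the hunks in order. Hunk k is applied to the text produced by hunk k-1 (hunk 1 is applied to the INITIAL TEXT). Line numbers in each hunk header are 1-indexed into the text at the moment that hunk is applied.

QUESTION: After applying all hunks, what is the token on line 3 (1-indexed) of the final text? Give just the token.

Hunk 1: at line 5 remove [yty,bru] add [oswe,rlomz,sgpg] -> 11 lines: kna sfets ictd ikcte mwd zqboz oswe rlomz sgpg dspe yhd
Hunk 2: at line 6 remove [oswe,rlomz,sgpg] add [gydwt,yzcfb] -> 10 lines: kna sfets ictd ikcte mwd zqboz gydwt yzcfb dspe yhd
Hunk 3: at line 3 remove [ikcte,mwd,zqboz] add [wjlto,ftedj,zfo] -> 10 lines: kna sfets ictd wjlto ftedj zfo gydwt yzcfb dspe yhd
Hunk 4: at line 6 remove [gydwt,yzcfb] add [xyp,ngwlt,ytvb] -> 11 lines: kna sfets ictd wjlto ftedj zfo xyp ngwlt ytvb dspe yhd
Hunk 5: at line 5 remove [zfo] add [plkfa] -> 11 lines: kna sfets ictd wjlto ftedj plkfa xyp ngwlt ytvb dspe yhd
Hunk 6: at line 4 remove [plkfa] add [iom,xzvdm] -> 12 lines: kna sfets ictd wjlto ftedj iom xzvdm xyp ngwlt ytvb dspe yhd
Hunk 7: at line 4 remove [ftedj,iom,xzvdm] add [vwlz] -> 10 lines: kna sfets ictd wjlto vwlz xyp ngwlt ytvb dspe yhd
Final line 3: ictd

Answer: ictd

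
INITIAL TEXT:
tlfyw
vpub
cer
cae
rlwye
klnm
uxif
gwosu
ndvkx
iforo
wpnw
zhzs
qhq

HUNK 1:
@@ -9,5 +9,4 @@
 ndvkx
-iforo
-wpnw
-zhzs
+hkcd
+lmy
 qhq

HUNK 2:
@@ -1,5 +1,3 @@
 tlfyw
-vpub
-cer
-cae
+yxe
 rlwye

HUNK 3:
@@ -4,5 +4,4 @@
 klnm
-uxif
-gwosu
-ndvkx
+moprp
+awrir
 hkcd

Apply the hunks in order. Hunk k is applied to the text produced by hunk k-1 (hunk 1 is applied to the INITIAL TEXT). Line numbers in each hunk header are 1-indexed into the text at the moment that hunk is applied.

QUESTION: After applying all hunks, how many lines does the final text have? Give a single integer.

Hunk 1: at line 9 remove [iforo,wpnw,zhzs] add [hkcd,lmy] -> 12 lines: tlfyw vpub cer cae rlwye klnm uxif gwosu ndvkx hkcd lmy qhq
Hunk 2: at line 1 remove [vpub,cer,cae] add [yxe] -> 10 lines: tlfyw yxe rlwye klnm uxif gwosu ndvkx hkcd lmy qhq
Hunk 3: at line 4 remove [uxif,gwosu,ndvkx] add [moprp,awrir] -> 9 lines: tlfyw yxe rlwye klnm moprp awrir hkcd lmy qhq
Final line count: 9

Answer: 9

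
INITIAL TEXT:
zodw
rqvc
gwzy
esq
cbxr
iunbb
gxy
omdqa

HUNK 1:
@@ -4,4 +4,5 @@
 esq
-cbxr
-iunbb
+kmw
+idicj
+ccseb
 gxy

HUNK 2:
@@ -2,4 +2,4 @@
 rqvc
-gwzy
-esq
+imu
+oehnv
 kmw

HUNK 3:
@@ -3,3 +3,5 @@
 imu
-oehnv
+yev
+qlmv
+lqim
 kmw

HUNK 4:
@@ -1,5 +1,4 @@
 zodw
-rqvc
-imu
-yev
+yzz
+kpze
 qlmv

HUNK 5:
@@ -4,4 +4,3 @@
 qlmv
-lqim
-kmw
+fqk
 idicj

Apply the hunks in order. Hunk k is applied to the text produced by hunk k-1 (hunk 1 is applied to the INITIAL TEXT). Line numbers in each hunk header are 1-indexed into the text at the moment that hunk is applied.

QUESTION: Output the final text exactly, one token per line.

Hunk 1: at line 4 remove [cbxr,iunbb] add [kmw,idicj,ccseb] -> 9 lines: zodw rqvc gwzy esq kmw idicj ccseb gxy omdqa
Hunk 2: at line 2 remove [gwzy,esq] add [imu,oehnv] -> 9 lines: zodw rqvc imu oehnv kmw idicj ccseb gxy omdqa
Hunk 3: at line 3 remove [oehnv] add [yev,qlmv,lqim] -> 11 lines: zodw rqvc imu yev qlmv lqim kmw idicj ccseb gxy omdqa
Hunk 4: at line 1 remove [rqvc,imu,yev] add [yzz,kpze] -> 10 lines: zodw yzz kpze qlmv lqim kmw idicj ccseb gxy omdqa
Hunk 5: at line 4 remove [lqim,kmw] add [fqk] -> 9 lines: zodw yzz kpze qlmv fqk idicj ccseb gxy omdqa

Answer: zodw
yzz
kpze
qlmv
fqk
idicj
ccseb
gxy
omdqa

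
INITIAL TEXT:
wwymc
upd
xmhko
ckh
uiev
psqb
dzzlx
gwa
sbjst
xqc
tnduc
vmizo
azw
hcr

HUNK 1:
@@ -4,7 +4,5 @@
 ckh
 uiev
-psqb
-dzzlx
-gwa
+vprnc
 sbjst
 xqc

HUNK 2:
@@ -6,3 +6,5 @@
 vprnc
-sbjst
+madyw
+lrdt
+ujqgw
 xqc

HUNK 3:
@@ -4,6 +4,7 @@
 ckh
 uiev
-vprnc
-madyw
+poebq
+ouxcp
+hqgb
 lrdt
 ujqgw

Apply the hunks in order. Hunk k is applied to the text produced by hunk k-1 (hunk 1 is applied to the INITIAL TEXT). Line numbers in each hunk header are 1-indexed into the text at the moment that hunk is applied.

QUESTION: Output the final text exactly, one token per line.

Hunk 1: at line 4 remove [psqb,dzzlx,gwa] add [vprnc] -> 12 lines: wwymc upd xmhko ckh uiev vprnc sbjst xqc tnduc vmizo azw hcr
Hunk 2: at line 6 remove [sbjst] add [madyw,lrdt,ujqgw] -> 14 lines: wwymc upd xmhko ckh uiev vprnc madyw lrdt ujqgw xqc tnduc vmizo azw hcr
Hunk 3: at line 4 remove [vprnc,madyw] add [poebq,ouxcp,hqgb] -> 15 lines: wwymc upd xmhko ckh uiev poebq ouxcp hqgb lrdt ujqgw xqc tnduc vmizo azw hcr

Answer: wwymc
upd
xmhko
ckh
uiev
poebq
ouxcp
hqgb
lrdt
ujqgw
xqc
tnduc
vmizo
azw
hcr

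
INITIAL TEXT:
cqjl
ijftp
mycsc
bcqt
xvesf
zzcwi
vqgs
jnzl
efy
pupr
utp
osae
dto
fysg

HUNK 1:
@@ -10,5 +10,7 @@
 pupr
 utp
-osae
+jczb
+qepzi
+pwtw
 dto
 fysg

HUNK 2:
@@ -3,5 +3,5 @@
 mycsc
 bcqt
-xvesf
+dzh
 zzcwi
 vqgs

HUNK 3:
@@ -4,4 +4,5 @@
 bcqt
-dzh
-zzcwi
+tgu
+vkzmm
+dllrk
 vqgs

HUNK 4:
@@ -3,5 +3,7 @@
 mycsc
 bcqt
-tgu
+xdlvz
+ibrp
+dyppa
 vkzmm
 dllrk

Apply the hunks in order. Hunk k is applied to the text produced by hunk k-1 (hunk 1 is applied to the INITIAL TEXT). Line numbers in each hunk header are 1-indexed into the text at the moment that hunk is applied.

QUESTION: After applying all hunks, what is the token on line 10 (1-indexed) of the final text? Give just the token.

Hunk 1: at line 10 remove [osae] add [jczb,qepzi,pwtw] -> 16 lines: cqjl ijftp mycsc bcqt xvesf zzcwi vqgs jnzl efy pupr utp jczb qepzi pwtw dto fysg
Hunk 2: at line 3 remove [xvesf] add [dzh] -> 16 lines: cqjl ijftp mycsc bcqt dzh zzcwi vqgs jnzl efy pupr utp jczb qepzi pwtw dto fysg
Hunk 3: at line 4 remove [dzh,zzcwi] add [tgu,vkzmm,dllrk] -> 17 lines: cqjl ijftp mycsc bcqt tgu vkzmm dllrk vqgs jnzl efy pupr utp jczb qepzi pwtw dto fysg
Hunk 4: at line 3 remove [tgu] add [xdlvz,ibrp,dyppa] -> 19 lines: cqjl ijftp mycsc bcqt xdlvz ibrp dyppa vkzmm dllrk vqgs jnzl efy pupr utp jczb qepzi pwtw dto fysg
Final line 10: vqgs

Answer: vqgs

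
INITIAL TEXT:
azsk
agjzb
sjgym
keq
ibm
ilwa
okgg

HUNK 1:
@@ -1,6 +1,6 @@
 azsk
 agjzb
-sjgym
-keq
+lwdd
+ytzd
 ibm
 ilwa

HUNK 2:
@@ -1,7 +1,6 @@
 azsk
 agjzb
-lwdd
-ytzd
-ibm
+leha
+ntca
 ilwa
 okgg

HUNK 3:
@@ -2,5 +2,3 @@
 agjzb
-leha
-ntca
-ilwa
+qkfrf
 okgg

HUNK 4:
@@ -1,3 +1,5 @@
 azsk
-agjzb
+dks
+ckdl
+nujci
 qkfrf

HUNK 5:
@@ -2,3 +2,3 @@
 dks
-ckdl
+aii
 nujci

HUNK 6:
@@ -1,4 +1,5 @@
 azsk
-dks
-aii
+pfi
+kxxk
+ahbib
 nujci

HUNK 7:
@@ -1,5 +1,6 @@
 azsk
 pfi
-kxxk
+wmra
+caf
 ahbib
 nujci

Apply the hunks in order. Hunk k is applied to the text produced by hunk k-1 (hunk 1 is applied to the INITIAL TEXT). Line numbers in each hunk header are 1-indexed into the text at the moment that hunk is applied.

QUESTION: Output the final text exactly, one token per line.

Hunk 1: at line 1 remove [sjgym,keq] add [lwdd,ytzd] -> 7 lines: azsk agjzb lwdd ytzd ibm ilwa okgg
Hunk 2: at line 1 remove [lwdd,ytzd,ibm] add [leha,ntca] -> 6 lines: azsk agjzb leha ntca ilwa okgg
Hunk 3: at line 2 remove [leha,ntca,ilwa] add [qkfrf] -> 4 lines: azsk agjzb qkfrf okgg
Hunk 4: at line 1 remove [agjzb] add [dks,ckdl,nujci] -> 6 lines: azsk dks ckdl nujci qkfrf okgg
Hunk 5: at line 2 remove [ckdl] add [aii] -> 6 lines: azsk dks aii nujci qkfrf okgg
Hunk 6: at line 1 remove [dks,aii] add [pfi,kxxk,ahbib] -> 7 lines: azsk pfi kxxk ahbib nujci qkfrf okgg
Hunk 7: at line 1 remove [kxxk] add [wmra,caf] -> 8 lines: azsk pfi wmra caf ahbib nujci qkfrf okgg

Answer: azsk
pfi
wmra
caf
ahbib
nujci
qkfrf
okgg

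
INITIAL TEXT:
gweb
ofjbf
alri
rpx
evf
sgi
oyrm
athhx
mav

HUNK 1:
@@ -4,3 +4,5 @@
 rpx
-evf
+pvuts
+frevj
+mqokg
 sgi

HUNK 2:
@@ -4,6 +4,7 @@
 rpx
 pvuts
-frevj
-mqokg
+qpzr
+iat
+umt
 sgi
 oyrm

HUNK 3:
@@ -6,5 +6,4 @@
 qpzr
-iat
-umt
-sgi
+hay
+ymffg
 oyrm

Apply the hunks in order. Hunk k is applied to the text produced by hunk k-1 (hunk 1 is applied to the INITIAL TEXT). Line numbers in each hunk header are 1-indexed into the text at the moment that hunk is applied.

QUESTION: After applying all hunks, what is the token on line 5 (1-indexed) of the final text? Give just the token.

Hunk 1: at line 4 remove [evf] add [pvuts,frevj,mqokg] -> 11 lines: gweb ofjbf alri rpx pvuts frevj mqokg sgi oyrm athhx mav
Hunk 2: at line 4 remove [frevj,mqokg] add [qpzr,iat,umt] -> 12 lines: gweb ofjbf alri rpx pvuts qpzr iat umt sgi oyrm athhx mav
Hunk 3: at line 6 remove [iat,umt,sgi] add [hay,ymffg] -> 11 lines: gweb ofjbf alri rpx pvuts qpzr hay ymffg oyrm athhx mav
Final line 5: pvuts

Answer: pvuts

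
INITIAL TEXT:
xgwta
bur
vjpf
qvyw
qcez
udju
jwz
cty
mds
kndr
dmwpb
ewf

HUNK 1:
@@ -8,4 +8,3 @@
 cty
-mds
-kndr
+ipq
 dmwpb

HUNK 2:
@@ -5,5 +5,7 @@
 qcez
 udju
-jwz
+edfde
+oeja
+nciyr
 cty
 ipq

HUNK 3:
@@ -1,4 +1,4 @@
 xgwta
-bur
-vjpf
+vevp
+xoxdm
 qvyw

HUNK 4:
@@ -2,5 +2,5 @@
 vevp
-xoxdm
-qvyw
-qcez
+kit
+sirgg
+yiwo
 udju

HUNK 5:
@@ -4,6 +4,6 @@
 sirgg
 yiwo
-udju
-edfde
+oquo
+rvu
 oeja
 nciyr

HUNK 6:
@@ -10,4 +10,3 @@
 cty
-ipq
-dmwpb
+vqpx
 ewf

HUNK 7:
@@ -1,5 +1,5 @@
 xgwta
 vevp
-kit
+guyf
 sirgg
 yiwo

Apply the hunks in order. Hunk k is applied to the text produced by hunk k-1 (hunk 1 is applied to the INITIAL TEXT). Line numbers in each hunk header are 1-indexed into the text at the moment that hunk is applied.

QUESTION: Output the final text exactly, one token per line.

Hunk 1: at line 8 remove [mds,kndr] add [ipq] -> 11 lines: xgwta bur vjpf qvyw qcez udju jwz cty ipq dmwpb ewf
Hunk 2: at line 5 remove [jwz] add [edfde,oeja,nciyr] -> 13 lines: xgwta bur vjpf qvyw qcez udju edfde oeja nciyr cty ipq dmwpb ewf
Hunk 3: at line 1 remove [bur,vjpf] add [vevp,xoxdm] -> 13 lines: xgwta vevp xoxdm qvyw qcez udju edfde oeja nciyr cty ipq dmwpb ewf
Hunk 4: at line 2 remove [xoxdm,qvyw,qcez] add [kit,sirgg,yiwo] -> 13 lines: xgwta vevp kit sirgg yiwo udju edfde oeja nciyr cty ipq dmwpb ewf
Hunk 5: at line 4 remove [udju,edfde] add [oquo,rvu] -> 13 lines: xgwta vevp kit sirgg yiwo oquo rvu oeja nciyr cty ipq dmwpb ewf
Hunk 6: at line 10 remove [ipq,dmwpb] add [vqpx] -> 12 lines: xgwta vevp kit sirgg yiwo oquo rvu oeja nciyr cty vqpx ewf
Hunk 7: at line 1 remove [kit] add [guyf] -> 12 lines: xgwta vevp guyf sirgg yiwo oquo rvu oeja nciyr cty vqpx ewf

Answer: xgwta
vevp
guyf
sirgg
yiwo
oquo
rvu
oeja
nciyr
cty
vqpx
ewf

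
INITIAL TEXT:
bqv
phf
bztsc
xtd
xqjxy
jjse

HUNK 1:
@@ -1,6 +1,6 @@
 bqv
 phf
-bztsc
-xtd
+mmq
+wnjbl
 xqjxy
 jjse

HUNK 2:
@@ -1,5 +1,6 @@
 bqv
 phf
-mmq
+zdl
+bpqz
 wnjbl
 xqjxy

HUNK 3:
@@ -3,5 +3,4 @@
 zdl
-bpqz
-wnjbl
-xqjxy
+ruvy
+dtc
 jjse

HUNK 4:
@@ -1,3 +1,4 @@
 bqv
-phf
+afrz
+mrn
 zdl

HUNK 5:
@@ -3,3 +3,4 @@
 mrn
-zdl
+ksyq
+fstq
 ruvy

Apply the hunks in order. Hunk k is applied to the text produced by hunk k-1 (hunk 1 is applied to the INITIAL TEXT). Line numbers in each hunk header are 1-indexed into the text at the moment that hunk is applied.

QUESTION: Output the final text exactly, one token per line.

Hunk 1: at line 1 remove [bztsc,xtd] add [mmq,wnjbl] -> 6 lines: bqv phf mmq wnjbl xqjxy jjse
Hunk 2: at line 1 remove [mmq] add [zdl,bpqz] -> 7 lines: bqv phf zdl bpqz wnjbl xqjxy jjse
Hunk 3: at line 3 remove [bpqz,wnjbl,xqjxy] add [ruvy,dtc] -> 6 lines: bqv phf zdl ruvy dtc jjse
Hunk 4: at line 1 remove [phf] add [afrz,mrn] -> 7 lines: bqv afrz mrn zdl ruvy dtc jjse
Hunk 5: at line 3 remove [zdl] add [ksyq,fstq] -> 8 lines: bqv afrz mrn ksyq fstq ruvy dtc jjse

Answer: bqv
afrz
mrn
ksyq
fstq
ruvy
dtc
jjse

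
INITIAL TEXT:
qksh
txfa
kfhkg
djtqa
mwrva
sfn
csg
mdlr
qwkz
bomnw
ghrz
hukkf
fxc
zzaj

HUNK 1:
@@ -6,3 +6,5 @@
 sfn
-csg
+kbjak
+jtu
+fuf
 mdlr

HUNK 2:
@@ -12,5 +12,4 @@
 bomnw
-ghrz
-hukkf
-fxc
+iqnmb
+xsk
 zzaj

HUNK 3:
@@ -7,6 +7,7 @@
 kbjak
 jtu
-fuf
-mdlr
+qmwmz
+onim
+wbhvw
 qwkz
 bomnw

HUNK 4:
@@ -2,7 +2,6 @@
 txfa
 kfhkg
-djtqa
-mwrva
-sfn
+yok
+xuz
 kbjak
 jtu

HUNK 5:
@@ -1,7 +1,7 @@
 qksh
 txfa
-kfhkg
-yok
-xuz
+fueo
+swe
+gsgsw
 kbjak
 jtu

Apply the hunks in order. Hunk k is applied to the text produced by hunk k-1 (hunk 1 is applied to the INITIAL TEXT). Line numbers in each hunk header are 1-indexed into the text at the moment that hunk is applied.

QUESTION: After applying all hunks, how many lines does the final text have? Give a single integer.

Hunk 1: at line 6 remove [csg] add [kbjak,jtu,fuf] -> 16 lines: qksh txfa kfhkg djtqa mwrva sfn kbjak jtu fuf mdlr qwkz bomnw ghrz hukkf fxc zzaj
Hunk 2: at line 12 remove [ghrz,hukkf,fxc] add [iqnmb,xsk] -> 15 lines: qksh txfa kfhkg djtqa mwrva sfn kbjak jtu fuf mdlr qwkz bomnw iqnmb xsk zzaj
Hunk 3: at line 7 remove [fuf,mdlr] add [qmwmz,onim,wbhvw] -> 16 lines: qksh txfa kfhkg djtqa mwrva sfn kbjak jtu qmwmz onim wbhvw qwkz bomnw iqnmb xsk zzaj
Hunk 4: at line 2 remove [djtqa,mwrva,sfn] add [yok,xuz] -> 15 lines: qksh txfa kfhkg yok xuz kbjak jtu qmwmz onim wbhvw qwkz bomnw iqnmb xsk zzaj
Hunk 5: at line 1 remove [kfhkg,yok,xuz] add [fueo,swe,gsgsw] -> 15 lines: qksh txfa fueo swe gsgsw kbjak jtu qmwmz onim wbhvw qwkz bomnw iqnmb xsk zzaj
Final line count: 15

Answer: 15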